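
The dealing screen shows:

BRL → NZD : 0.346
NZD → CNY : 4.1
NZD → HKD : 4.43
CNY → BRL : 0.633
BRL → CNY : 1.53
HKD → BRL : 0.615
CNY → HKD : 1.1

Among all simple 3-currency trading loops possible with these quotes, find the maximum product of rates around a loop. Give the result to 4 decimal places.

HKD→BRL→CNY→HKD: 0.615 × 1.53 × 1.1 = 1.03505
HKD→BRL→NZD→HKD: 0.615 × 0.346 × 4.43 = 0.94266
CNY→BRL→NZD→CNY: 0.633 × 0.346 × 4.1 = 0.89797
Maximum is HKD→BRL→CNY→HKD at 1.0350; arbitrage exists.

1.0350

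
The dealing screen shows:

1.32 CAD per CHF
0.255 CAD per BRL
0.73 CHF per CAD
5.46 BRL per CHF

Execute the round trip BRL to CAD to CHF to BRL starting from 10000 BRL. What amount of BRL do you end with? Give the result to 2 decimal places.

10163.79

10000 BRL × 0.255 = 2550 CAD
2550 CAD × 0.73 = 1861.5 CHF
1861.5 CHF × 5.46 = 10163.79 BRL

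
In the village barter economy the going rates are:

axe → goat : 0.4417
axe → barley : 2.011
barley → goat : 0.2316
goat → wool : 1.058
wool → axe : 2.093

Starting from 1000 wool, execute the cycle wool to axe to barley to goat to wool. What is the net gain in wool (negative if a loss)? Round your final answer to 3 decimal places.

1000 wool × 2.093 = 2093 axe
2093 axe × 2.011 = 4209.023 barley
4209.023 barley × 0.2316 = 974.8097268 goat
974.8097268 goat × 1.058 = 1031.3486909544 wool
Net change: 1031.3486909544 − 1000 = 31.3486909544 wool

31.349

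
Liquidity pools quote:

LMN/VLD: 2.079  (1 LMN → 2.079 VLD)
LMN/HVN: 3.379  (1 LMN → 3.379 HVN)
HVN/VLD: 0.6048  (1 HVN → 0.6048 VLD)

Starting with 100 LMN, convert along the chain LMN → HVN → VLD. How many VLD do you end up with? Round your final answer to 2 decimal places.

100 LMN × 3.379 = 337.9 HVN
337.9 HVN × 0.6048 = 204.36192 VLD

204.36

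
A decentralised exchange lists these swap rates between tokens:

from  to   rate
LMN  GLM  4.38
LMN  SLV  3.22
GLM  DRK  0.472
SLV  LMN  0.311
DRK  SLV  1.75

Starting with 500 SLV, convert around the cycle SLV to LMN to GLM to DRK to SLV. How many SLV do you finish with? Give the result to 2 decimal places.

500 SLV × 0.311 = 155.5 LMN
155.5 LMN × 4.38 = 681.09 GLM
681.09 GLM × 0.472 = 321.47448 DRK
321.47448 DRK × 1.75 = 562.58034 SLV

562.58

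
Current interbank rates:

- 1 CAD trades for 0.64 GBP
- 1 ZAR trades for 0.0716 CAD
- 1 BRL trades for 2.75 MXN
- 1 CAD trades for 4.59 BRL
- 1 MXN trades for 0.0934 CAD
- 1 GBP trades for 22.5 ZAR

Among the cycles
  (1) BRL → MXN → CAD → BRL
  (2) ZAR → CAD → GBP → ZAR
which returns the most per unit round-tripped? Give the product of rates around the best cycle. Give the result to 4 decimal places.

(1) 2.75 × 0.0934 × 4.59 = 1.17894
(2) 0.0716 × 0.64 × 22.5 = 1.03104
Highest is cycle (1) at 1.1789 (>1, arbitrage).

1.1789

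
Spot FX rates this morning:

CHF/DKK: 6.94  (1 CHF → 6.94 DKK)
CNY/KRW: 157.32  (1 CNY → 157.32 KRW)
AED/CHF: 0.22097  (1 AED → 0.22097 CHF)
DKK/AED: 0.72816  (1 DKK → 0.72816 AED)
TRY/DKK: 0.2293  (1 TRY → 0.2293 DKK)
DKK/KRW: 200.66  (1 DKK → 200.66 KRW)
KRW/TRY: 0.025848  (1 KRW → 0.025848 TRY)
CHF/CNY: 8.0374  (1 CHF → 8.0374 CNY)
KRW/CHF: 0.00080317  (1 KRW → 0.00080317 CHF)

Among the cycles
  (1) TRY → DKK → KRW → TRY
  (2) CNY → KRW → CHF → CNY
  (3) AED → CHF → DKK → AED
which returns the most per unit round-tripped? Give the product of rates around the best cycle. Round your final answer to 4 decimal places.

1.1893

(1) 0.2293 × 200.66 × 0.025848 = 1.18930
(2) 157.32 × 0.00080317 × 8.0374 = 1.01556
(3) 0.22097 × 6.94 × 0.72816 = 1.11666
Highest is cycle (1) at 1.1893 (>1, arbitrage).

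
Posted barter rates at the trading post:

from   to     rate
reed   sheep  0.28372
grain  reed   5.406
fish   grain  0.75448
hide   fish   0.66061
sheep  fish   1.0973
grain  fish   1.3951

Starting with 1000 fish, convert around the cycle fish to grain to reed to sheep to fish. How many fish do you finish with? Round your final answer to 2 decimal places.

1269.81

1000 fish × 0.75448 = 754.48 grain
754.48 grain × 5.406 = 4078.71888 reed
4078.71888 reed × 0.28372 = 1157.2141206336 sheep
1157.2141206336 sheep × 1.0973 = 1269.81105457124928 fish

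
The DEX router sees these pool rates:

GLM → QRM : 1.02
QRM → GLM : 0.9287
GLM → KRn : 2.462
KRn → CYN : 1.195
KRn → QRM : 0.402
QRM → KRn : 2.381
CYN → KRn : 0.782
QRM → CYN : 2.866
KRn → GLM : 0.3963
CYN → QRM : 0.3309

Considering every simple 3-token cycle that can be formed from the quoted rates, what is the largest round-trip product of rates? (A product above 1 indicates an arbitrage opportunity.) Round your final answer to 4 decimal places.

0.9625

KRn→GLM→QRM→KRn: 0.3963 × 1.02 × 2.381 = 0.96246
KRn→CYN→QRM→KRn: 1.195 × 0.3309 × 2.381 = 0.94151
KRn→QRM→GLM→KRn: 0.402 × 0.9287 × 2.462 = 0.91916
KRn→QRM→CYN→KRn: 0.402 × 2.866 × 0.782 = 0.90097
Maximum is KRn→GLM→QRM→KRn at 0.9625; no arbitrage — every cycle loses value.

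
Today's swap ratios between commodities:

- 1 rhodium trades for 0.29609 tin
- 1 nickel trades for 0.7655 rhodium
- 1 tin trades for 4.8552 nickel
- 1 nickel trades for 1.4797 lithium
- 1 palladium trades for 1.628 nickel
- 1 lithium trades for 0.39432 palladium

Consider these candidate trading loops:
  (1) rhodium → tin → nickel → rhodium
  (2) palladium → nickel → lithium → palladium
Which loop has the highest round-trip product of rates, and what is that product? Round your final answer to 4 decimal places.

(1) 0.29609 × 4.8552 × 0.7655 = 1.10046
(2) 1.628 × 1.4797 × 0.39432 = 0.94990
Highest is cycle (1) at 1.1005 (>1, arbitrage).

1.1005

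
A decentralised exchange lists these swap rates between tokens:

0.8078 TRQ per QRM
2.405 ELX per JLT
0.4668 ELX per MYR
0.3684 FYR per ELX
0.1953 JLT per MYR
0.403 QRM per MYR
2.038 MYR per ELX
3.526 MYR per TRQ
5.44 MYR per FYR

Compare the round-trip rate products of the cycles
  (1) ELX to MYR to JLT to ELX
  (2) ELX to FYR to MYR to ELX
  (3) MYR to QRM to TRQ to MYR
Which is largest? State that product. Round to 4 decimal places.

(1) 2.038 × 0.1953 × 2.405 = 0.95724
(2) 0.3684 × 5.44 × 0.4668 = 0.93551
(3) 0.403 × 0.8078 × 3.526 = 1.14787
Highest is cycle (3) at 1.1479 (>1, arbitrage).

1.1479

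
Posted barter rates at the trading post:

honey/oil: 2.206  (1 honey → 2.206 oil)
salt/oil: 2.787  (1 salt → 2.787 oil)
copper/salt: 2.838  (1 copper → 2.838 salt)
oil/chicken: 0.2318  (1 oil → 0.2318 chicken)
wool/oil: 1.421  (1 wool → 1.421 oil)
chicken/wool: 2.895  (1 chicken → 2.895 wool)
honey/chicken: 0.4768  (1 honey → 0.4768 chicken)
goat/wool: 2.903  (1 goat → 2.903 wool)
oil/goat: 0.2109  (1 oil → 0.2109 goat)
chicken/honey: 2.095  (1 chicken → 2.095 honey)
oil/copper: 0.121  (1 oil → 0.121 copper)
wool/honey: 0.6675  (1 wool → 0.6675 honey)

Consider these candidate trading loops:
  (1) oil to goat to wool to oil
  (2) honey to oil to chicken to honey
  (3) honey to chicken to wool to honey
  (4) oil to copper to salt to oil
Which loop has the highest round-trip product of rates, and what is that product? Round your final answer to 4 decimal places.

(1) 0.2109 × 2.903 × 1.421 = 0.87000
(2) 2.206 × 0.2318 × 2.095 = 1.07128
(3) 0.4768 × 2.895 × 0.6675 = 0.92137
(4) 0.121 × 2.838 × 2.787 = 0.95705
Highest is cycle (2) at 1.0713 (>1, arbitrage).

1.0713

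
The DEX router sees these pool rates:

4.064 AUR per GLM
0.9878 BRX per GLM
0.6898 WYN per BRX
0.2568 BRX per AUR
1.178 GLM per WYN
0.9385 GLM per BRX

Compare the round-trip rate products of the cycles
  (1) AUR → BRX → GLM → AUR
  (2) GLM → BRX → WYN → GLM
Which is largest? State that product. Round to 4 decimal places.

(1) 0.2568 × 0.9385 × 4.064 = 0.97945
(2) 0.9878 × 0.6898 × 1.178 = 0.80267
Highest is cycle (1) at 0.9795 (≤1, no arbitrage).

0.9795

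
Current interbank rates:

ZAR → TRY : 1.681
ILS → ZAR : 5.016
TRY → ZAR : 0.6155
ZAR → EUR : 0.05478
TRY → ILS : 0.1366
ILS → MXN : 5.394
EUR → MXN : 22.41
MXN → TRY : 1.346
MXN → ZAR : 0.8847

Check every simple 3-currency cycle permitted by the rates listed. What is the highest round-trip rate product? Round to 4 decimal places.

1.1518

ZAR→TRY→ILS→ZAR: 1.681 × 0.1366 × 5.016 = 1.15180
ZAR→EUR→MXN→ZAR: 0.05478 × 22.41 × 0.8847 = 1.08608
TRY→ILS→MXN→TRY: 0.1366 × 5.394 × 1.346 = 0.99176
Maximum is ZAR→TRY→ILS→ZAR at 1.1518; arbitrage exists.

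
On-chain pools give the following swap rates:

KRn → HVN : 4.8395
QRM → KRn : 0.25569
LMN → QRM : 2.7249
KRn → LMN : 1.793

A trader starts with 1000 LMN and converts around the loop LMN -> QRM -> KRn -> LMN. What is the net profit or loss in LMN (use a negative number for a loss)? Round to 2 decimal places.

249.24

1000 LMN × 2.7249 = 2724.9 QRM
2724.9 QRM × 0.25569 = 696.729681 KRn
696.729681 KRn × 1.793 = 1249.236318033 LMN
Net change: 1249.236318033 − 1000 = 249.236318033 LMN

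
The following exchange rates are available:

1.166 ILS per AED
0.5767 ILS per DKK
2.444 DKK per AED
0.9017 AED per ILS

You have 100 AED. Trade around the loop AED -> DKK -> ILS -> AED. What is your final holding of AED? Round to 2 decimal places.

127.09

100 AED × 2.444 = 244.4 DKK
244.4 DKK × 0.5767 = 140.94548 ILS
140.94548 ILS × 0.9017 = 127.090539316 AED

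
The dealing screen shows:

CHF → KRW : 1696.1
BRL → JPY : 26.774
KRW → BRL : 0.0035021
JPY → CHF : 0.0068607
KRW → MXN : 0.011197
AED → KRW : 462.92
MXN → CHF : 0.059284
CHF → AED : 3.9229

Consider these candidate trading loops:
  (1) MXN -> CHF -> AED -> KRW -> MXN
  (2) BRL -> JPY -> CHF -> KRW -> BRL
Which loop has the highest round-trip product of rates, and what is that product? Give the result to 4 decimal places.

1.2055

(1) 0.059284 × 3.9229 × 462.92 × 0.011197 = 1.20546
(2) 26.774 × 0.0068607 × 1696.1 × 0.0035021 = 1.09109
Highest is cycle (1) at 1.2055 (>1, arbitrage).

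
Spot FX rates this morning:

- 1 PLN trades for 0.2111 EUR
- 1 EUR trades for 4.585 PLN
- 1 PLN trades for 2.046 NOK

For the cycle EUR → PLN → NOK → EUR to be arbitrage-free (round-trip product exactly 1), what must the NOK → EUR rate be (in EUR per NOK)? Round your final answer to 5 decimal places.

Known legs of the cycle: 4.585 × 2.046 = 9.38091
For no arbitrage the full-cycle product must be 1, so the missing rate is 1 / 9.38091 ≈ 0.1065995.

0.10660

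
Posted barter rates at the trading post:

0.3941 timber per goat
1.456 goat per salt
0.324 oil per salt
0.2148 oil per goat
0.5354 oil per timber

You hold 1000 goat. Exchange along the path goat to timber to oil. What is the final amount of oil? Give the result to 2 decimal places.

1000 goat × 0.3941 = 394.1 timber
394.1 timber × 0.5354 = 211.00114 oil

211.00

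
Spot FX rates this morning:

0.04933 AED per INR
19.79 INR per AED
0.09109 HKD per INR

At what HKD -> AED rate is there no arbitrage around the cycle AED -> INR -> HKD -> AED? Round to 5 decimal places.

Known legs of the cycle: 19.79 × 0.09109 = 1.8026711
For no arbitrage the full-cycle product must be 1, so the missing rate is 1 / 1.8026711 ≈ 0.5547324.

0.55473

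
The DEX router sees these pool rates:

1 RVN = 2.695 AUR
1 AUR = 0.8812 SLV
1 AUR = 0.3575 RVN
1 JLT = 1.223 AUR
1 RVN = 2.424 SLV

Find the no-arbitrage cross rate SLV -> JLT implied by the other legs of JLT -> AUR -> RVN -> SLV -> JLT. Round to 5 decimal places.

Known legs of the cycle: 1.223 × 0.3575 × 2.424 = 1.05982734
For no arbitrage the full-cycle product must be 1, so the missing rate is 1 / 1.05982734 ≈ 0.9435499.

0.94355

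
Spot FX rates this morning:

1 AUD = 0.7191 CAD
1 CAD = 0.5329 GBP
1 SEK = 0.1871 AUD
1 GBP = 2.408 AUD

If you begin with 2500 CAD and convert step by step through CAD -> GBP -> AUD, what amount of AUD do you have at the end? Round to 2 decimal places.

2500 CAD × 0.5329 = 1332.25 GBP
1332.25 GBP × 2.408 = 3208.058 AUD

3208.06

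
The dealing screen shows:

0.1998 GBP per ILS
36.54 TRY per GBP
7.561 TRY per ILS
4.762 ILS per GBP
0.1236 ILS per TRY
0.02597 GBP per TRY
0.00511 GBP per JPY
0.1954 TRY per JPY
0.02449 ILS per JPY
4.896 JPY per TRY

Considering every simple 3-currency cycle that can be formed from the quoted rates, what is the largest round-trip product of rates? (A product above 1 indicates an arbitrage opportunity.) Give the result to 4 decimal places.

ILS→TRY→GBP→ILS: 7.561 × 0.02597 × 4.762 = 0.93506
TRY→JPY→GBP→TRY: 4.896 × 0.00511 × 36.54 = 0.91418
ILS→TRY→JPY→ILS: 7.561 × 4.896 × 0.02449 = 0.90659
ILS→GBP→TRY→ILS: 0.1998 × 36.54 × 0.1236 = 0.90237
Maximum is ILS→TRY→GBP→ILS at 0.9351; no arbitrage — every cycle loses value.

0.9351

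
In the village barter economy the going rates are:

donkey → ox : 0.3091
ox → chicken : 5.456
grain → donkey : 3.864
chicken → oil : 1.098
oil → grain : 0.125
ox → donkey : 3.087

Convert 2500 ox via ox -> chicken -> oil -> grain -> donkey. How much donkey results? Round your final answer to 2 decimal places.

2500 ox × 5.456 = 13640 chicken
13640 chicken × 1.098 = 14976.72 oil
14976.72 oil × 0.125 = 1872.09 grain
1872.09 grain × 3.864 = 7233.75576 donkey

7233.76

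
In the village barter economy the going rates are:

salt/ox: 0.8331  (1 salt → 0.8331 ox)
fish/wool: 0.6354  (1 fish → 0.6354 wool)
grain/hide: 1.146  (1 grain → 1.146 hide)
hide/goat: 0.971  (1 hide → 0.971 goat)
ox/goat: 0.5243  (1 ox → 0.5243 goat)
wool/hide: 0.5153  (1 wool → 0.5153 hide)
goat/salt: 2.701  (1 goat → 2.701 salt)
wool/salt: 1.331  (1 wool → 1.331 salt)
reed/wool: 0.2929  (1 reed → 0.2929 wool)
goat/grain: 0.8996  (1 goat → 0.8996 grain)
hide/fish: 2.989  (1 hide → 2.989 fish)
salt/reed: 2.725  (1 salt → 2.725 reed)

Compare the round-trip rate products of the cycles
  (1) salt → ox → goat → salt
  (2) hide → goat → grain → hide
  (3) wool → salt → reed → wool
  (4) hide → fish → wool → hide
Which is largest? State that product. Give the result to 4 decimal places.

(1) 0.8331 × 0.5243 × 2.701 = 1.17978
(2) 0.971 × 0.8996 × 1.146 = 1.00104
(3) 1.331 × 2.725 × 0.2929 = 1.06234
(4) 2.989 × 0.6354 × 0.5153 = 0.97866
Highest is cycle (1) at 1.1798 (>1, arbitrage).

1.1798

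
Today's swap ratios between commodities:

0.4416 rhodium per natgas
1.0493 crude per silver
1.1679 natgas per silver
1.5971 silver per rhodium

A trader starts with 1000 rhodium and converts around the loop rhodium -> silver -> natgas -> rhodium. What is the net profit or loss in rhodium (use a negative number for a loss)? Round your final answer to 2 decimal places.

1000 rhodium × 1.5971 = 1597.1 silver
1597.1 silver × 1.1679 = 1865.25309 natgas
1865.25309 natgas × 0.4416 = 823.695764544 rhodium
Net change: 823.695764544 − 1000 = -176.304235456 rhodium

-176.30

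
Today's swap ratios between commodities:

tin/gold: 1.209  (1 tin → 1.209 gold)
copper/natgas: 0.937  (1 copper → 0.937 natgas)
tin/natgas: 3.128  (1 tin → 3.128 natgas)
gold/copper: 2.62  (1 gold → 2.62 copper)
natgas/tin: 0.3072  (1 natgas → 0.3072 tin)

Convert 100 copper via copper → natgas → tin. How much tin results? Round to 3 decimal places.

100 copper × 0.937 = 93.7 natgas
93.7 natgas × 0.3072 = 28.78464 tin

28.785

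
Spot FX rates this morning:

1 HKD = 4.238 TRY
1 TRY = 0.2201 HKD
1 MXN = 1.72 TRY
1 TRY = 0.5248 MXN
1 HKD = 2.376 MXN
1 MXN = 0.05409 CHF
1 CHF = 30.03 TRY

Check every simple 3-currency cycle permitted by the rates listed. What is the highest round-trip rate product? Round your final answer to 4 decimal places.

0.8995

MXN→TRY→HKD→MXN: 1.72 × 0.2201 × 2.376 = 0.89949
MXN→CHF→TRY→MXN: 0.05409 × 30.03 × 0.5248 = 0.85244
Maximum is MXN→TRY→HKD→MXN at 0.8995; no arbitrage — every cycle loses value.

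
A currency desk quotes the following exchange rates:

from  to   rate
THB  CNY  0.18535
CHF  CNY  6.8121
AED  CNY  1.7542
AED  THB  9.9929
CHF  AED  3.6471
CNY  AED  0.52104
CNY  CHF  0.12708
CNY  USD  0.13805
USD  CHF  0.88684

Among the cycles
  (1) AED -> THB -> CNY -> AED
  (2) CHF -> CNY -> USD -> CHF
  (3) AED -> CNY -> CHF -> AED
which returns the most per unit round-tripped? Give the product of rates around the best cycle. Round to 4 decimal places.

0.9651

(1) 9.9929 × 0.18535 × 0.52104 = 0.96506
(2) 6.8121 × 0.13805 × 0.88684 = 0.83399
(3) 1.7542 × 0.12708 × 3.6471 = 0.81303
Highest is cycle (1) at 0.9651 (≤1, no arbitrage).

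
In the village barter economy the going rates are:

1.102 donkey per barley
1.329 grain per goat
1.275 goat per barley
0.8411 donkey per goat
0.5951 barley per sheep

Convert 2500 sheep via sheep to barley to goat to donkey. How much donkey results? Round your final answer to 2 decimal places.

1595.47

2500 sheep × 0.5951 = 1487.75 barley
1487.75 barley × 1.275 = 1896.88125 goat
1896.88125 goat × 0.8411 = 1595.466819375 donkey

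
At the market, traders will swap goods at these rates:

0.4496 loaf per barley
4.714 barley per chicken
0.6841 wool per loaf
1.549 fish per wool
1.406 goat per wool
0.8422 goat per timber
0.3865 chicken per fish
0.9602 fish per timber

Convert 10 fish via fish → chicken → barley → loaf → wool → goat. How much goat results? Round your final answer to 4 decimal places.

10 fish × 0.3865 = 3.865 chicken
3.865 chicken × 4.714 = 18.21961 barley
18.21961 barley × 0.4496 = 8.191536656 loaf
8.191536656 loaf × 0.6841 = 5.6038302263696 wool
5.6038302263696 wool × 1.406 = 7.8789852982756576 goat

7.8790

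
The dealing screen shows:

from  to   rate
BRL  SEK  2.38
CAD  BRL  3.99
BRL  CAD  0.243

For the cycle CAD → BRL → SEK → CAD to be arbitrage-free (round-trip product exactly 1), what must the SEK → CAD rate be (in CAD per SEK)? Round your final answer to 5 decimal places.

0.10531

Known legs of the cycle: 3.99 × 2.38 = 9.4962
For no arbitrage the full-cycle product must be 1, so the missing rate is 1 / 9.4962 ≈ 0.1053053.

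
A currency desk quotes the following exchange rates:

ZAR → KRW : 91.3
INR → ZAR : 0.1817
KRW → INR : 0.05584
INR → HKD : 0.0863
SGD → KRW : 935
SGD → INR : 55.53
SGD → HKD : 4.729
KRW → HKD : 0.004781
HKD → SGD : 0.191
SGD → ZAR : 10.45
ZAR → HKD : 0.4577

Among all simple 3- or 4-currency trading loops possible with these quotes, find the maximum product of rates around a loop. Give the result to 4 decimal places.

KRW→INR→ZAR→KRW: 0.05584 × 0.1817 × 91.3 = 0.92634
INR→HKD→SGD→INR: 0.0863 × 0.191 × 55.53 = 0.91532
ZAR→HKD→SGD→ZAR: 0.4577 × 0.191 × 10.45 = 0.91355
ZAR→HKD→SGD→INR→ZAR: 0.4577 × 0.191 × 55.53 × 0.1817 = 0.88206
KRW→HKD→SGD→ZAR→KRW: 0.004781 × 0.191 × 10.45 × 91.3 = 0.87124
KRW→INR→HKD→SGD→KRW: 0.05584 × 0.0863 × 0.191 × 935 = 0.86060
KRW→HKD→SGD→KRW: 0.004781 × 0.191 × 935 = 0.85381
Maximum is KRW→INR→ZAR→KRW at 0.9263; no arbitrage — every cycle loses value.

0.9263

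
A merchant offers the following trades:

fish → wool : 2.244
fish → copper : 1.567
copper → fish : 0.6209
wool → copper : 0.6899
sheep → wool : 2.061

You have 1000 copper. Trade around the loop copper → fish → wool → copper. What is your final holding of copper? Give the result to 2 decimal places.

961.24

1000 copper × 0.6209 = 620.9 fish
620.9 fish × 2.244 = 1393.2996 wool
1393.2996 wool × 0.6899 = 961.23739404 copper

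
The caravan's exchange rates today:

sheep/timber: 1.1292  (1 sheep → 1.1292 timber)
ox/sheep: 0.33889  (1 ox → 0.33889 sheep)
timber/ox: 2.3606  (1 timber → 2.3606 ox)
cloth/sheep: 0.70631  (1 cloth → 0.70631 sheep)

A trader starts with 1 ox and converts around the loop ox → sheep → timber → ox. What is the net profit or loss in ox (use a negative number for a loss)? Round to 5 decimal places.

1 ox × 0.33889 = 0.33889 sheep
0.33889 sheep × 1.1292 = 0.382674588 timber
0.382674588 timber × 2.3606 = 0.9033416324328 ox
Net change: 0.9033416324328 − 1 = -0.0966583675672 ox

-0.09666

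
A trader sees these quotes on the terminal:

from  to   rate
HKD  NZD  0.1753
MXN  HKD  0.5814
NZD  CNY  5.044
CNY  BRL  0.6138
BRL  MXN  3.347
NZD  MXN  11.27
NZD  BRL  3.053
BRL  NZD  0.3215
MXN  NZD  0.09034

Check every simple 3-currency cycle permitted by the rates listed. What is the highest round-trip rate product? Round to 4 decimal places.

NZD→MXN→HKD→NZD: 11.27 × 0.5814 × 0.1753 = 1.14863
CNY→BRL→NZD→CNY: 0.6138 × 0.3215 × 5.044 = 0.99537
BRL→MXN→NZD→BRL: 3.347 × 0.09034 × 3.053 = 0.92313
Maximum is NZD→MXN→HKD→NZD at 1.1486; arbitrage exists.

1.1486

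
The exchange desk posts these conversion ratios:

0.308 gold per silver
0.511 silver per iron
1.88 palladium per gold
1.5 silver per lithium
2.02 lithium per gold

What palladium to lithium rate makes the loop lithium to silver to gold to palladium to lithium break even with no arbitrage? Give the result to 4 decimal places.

Known legs of the cycle: 1.5 × 0.308 × 1.88 = 0.86856
For no arbitrage the full-cycle product must be 1, so the missing rate is 1 / 0.86856 ≈ 1.151331.

1.1513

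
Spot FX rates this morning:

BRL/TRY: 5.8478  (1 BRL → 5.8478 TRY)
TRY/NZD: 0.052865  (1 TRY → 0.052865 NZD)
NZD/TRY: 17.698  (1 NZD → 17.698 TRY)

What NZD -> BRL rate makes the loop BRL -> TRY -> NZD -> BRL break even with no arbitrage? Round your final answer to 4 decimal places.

Known legs of the cycle: 5.8478 × 0.052865 = 0.309143947
For no arbitrage the full-cycle product must be 1, so the missing rate is 1 / 0.309143947 ≈ 3.234739.

3.2347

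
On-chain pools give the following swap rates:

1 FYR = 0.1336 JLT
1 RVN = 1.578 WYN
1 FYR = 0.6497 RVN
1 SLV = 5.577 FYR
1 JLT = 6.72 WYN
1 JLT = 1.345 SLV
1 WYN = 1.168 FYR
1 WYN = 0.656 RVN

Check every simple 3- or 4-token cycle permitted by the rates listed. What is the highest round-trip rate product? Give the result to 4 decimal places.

RVN→WYN→FYR→RVN: 1.578 × 1.168 × 0.6497 = 1.19746
WYN→FYR→JLT→WYN: 1.168 × 0.1336 × 6.72 = 1.04862
SLV→FYR→JLT→SLV: 5.577 × 0.1336 × 1.345 = 1.00214
Maximum is RVN→WYN→FYR→RVN at 1.1975; arbitrage exists.

1.1975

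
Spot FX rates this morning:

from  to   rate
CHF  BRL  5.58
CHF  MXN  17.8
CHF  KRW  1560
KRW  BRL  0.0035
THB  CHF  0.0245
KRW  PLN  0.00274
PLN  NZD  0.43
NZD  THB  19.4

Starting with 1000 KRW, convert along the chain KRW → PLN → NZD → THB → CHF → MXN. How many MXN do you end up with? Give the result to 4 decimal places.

9.9680

1000 KRW × 0.00274 = 2.74 PLN
2.74 PLN × 0.43 = 1.1782 NZD
1.1782 NZD × 19.4 = 22.85708 THB
22.85708 THB × 0.0245 = 0.55999846 CHF
0.55999846 CHF × 17.8 = 9.967972588 MXN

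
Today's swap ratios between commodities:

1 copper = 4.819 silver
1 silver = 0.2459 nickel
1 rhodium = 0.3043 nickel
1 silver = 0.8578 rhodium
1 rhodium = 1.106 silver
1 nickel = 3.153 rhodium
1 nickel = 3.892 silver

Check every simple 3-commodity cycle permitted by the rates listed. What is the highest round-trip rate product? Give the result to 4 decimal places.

1.0159

silver→rhodium→nickel→silver: 0.8578 × 0.3043 × 3.892 = 1.01592
silver→nickel→rhodium→silver: 0.2459 × 3.153 × 1.106 = 0.85751
Maximum is silver→rhodium→nickel→silver at 1.0159; arbitrage exists.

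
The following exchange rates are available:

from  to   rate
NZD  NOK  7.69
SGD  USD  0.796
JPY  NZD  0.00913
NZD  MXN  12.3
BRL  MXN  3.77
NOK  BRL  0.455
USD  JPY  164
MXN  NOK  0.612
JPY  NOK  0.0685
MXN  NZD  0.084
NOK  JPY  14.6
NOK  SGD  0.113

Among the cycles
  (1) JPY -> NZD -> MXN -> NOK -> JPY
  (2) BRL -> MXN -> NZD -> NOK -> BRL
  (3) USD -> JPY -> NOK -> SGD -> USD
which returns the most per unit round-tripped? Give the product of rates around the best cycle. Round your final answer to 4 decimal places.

(1) 0.00913 × 12.3 × 0.612 × 14.6 = 1.00341
(2) 3.77 × 0.084 × 7.69 × 0.455 = 1.10805
(3) 164 × 0.0685 × 0.113 × 0.796 = 1.01048
Highest is cycle (2) at 1.1080 (>1, arbitrage).

1.1080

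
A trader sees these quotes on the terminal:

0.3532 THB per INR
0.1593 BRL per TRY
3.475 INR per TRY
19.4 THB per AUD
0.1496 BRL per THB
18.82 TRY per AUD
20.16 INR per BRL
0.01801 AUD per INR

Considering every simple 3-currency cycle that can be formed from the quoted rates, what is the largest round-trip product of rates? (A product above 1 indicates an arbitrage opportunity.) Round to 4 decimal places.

INR→AUD→TRY→INR: 0.01801 × 18.82 × 3.475 = 1.17784
THB→BRL→INR→THB: 0.1496 × 20.16 × 0.3532 = 1.06523
Maximum is INR→AUD→TRY→INR at 1.1778; arbitrage exists.

1.1778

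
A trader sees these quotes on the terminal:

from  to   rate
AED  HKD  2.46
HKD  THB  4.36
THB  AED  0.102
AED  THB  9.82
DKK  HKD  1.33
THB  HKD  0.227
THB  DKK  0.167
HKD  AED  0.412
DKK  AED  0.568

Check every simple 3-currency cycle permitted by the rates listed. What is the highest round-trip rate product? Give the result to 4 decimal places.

AED→HKD→THB→AED: 2.46 × 4.36 × 0.102 = 1.09401
DKK→HKD→THB→DKK: 1.33 × 4.36 × 0.167 = 0.96840
AED→THB→DKK→AED: 9.82 × 0.167 × 0.568 = 0.93149
AED→THB→HKD→AED: 9.82 × 0.227 × 0.412 = 0.91841
Maximum is AED→HKD→THB→AED at 1.0940; arbitrage exists.

1.0940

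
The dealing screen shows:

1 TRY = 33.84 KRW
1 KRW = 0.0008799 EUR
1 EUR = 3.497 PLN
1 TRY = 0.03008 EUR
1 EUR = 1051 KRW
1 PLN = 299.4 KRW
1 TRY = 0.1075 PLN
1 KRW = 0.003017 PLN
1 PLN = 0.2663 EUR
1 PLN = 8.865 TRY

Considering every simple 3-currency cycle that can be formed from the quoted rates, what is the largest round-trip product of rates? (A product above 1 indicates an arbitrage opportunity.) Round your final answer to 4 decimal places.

0.9325

PLN→TRY→EUR→PLN: 8.865 × 0.03008 × 3.497 = 0.93251
PLN→KRW→EUR→PLN: 299.4 × 0.0008799 × 3.497 = 0.92126
PLN→TRY→KRW→PLN: 8.865 × 33.84 × 0.003017 = 0.90507
PLN→EUR→KRW→PLN: 0.2663 × 1051 × 0.003017 = 0.84440
Maximum is PLN→TRY→EUR→PLN at 0.9325; no arbitrage — every cycle loses value.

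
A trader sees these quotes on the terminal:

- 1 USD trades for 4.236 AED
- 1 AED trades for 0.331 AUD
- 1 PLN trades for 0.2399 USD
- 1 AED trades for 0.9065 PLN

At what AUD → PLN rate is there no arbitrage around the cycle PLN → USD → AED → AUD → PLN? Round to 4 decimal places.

Known legs of the cycle: 0.2399 × 4.236 × 0.331 = 0.3363676284
For no arbitrage the full-cycle product must be 1, so the missing rate is 1 / 0.3363676284 ≈ 2.972938.

2.9729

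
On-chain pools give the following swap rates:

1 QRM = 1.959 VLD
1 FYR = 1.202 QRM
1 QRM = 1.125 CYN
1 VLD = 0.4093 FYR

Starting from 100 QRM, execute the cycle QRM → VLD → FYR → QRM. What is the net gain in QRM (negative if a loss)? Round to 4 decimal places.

-3.6214

100 QRM × 1.959 = 195.9 VLD
195.9 VLD × 0.4093 = 80.18187 FYR
80.18187 FYR × 1.202 = 96.37860774 QRM
Net change: 96.37860774 − 100 = -3.62139226 QRM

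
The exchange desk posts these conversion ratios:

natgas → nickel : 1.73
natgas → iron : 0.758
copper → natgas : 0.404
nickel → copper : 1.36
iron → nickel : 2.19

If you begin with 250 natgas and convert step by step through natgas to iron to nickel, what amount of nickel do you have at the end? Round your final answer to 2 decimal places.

250 natgas × 0.758 = 189.5 iron
189.5 iron × 2.19 = 415.005 nickel

415.01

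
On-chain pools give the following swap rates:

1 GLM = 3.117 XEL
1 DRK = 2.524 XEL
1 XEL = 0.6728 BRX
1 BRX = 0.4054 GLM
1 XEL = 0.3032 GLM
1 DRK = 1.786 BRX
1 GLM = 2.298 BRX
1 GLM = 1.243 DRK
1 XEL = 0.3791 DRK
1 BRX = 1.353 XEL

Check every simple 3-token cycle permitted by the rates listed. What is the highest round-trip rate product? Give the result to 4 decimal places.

XEL→GLM→DRK→XEL: 0.3032 × 1.243 × 2.524 = 0.95124
XEL→GLM→BRX→XEL: 0.3032 × 2.298 × 1.353 = 0.94271
XEL→DRK→BRX→XEL: 0.3791 × 1.786 × 1.353 = 0.91608
GLM→DRK→BRX→GLM: 1.243 × 1.786 × 0.4054 = 0.89999
XEL→BRX→GLM→XEL: 0.6728 × 0.4054 × 3.117 = 0.85017
Maximum is XEL→GLM→DRK→XEL at 0.9512; no arbitrage — every cycle loses value.

0.9512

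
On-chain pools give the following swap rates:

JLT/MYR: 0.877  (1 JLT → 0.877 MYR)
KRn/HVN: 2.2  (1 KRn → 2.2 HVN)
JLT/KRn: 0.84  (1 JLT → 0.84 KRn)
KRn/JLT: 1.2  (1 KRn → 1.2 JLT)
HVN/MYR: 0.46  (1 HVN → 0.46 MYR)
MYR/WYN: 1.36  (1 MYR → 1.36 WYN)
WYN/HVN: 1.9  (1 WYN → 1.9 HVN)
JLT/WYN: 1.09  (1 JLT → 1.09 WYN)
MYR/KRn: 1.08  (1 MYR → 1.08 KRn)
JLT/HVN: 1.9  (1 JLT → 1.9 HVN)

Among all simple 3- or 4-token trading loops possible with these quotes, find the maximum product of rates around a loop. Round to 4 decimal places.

1.1886

WYN→HVN→MYR→WYN: 1.9 × 0.46 × 1.36 = 1.18864
JLT→MYR→KRn→JLT: 0.877 × 1.08 × 1.2 = 1.13659
JLT→HVN→MYR→KRn→JLT: 1.9 × 0.46 × 1.08 × 1.2 = 1.13270
KRn→HVN→MYR→KRn: 2.2 × 0.46 × 1.08 = 1.09296
Maximum is WYN→HVN→MYR→WYN at 1.1886; arbitrage exists.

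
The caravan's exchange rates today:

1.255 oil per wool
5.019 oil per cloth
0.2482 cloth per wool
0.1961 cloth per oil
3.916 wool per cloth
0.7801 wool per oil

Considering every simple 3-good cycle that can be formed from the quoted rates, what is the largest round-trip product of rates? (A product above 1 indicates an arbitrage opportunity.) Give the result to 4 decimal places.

wool→cloth→oil→wool: 0.2482 × 5.019 × 0.7801 = 0.97178
wool→oil→cloth→wool: 1.255 × 0.1961 × 3.916 = 0.96375
Maximum is wool→cloth→oil→wool at 0.9718; no arbitrage — every cycle loses value.

0.9718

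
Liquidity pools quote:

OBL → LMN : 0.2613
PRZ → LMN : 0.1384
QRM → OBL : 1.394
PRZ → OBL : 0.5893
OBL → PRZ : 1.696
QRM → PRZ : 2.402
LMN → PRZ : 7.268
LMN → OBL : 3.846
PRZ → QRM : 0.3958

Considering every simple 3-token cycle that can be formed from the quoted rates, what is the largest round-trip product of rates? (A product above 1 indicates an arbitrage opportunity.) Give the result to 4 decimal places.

OBL→LMN→PRZ→OBL: 0.2613 × 7.268 × 0.5893 = 1.11916
OBL→PRZ→QRM→OBL: 1.696 × 0.3958 × 1.394 = 0.93576
OBL→PRZ→LMN→OBL: 1.696 × 0.1384 × 3.846 = 0.90276
Maximum is OBL→LMN→PRZ→OBL at 1.1192; arbitrage exists.

1.1192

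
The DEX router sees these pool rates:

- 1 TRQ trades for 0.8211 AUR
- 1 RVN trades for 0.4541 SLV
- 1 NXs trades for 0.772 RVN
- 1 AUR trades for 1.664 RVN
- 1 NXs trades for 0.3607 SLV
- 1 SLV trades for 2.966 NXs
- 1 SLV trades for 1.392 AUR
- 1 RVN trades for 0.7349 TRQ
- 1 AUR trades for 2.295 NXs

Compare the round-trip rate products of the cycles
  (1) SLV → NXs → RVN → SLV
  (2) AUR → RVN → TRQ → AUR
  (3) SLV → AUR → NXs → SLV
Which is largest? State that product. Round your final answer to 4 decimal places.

(1) 2.966 × 0.772 × 0.4541 = 1.03978
(2) 1.664 × 0.7349 × 0.8211 = 1.00410
(3) 1.392 × 2.295 × 0.3607 = 1.15231
Highest is cycle (3) at 1.1523 (>1, arbitrage).

1.1523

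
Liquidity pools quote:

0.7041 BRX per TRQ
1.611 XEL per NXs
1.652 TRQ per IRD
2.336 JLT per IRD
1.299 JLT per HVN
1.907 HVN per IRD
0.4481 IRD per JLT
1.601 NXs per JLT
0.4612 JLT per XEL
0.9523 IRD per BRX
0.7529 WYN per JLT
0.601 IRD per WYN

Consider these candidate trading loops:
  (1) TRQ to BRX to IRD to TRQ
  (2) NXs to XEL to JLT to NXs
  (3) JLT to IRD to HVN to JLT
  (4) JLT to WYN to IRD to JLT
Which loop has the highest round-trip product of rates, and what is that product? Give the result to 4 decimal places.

(1) 0.7041 × 0.9523 × 1.652 = 1.10769
(2) 1.611 × 0.4612 × 1.601 = 1.18953
(3) 0.4481 × 1.907 × 1.299 = 1.11003
(4) 0.7529 × 0.601 × 2.336 = 1.05702
Highest is cycle (2) at 1.1895 (>1, arbitrage).

1.1895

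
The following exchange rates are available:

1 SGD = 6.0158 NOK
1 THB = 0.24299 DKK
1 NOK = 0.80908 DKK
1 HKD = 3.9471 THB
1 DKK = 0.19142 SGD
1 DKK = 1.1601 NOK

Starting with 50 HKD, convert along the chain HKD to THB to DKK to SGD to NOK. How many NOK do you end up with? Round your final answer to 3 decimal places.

55.223

50 HKD × 3.9471 = 197.355 THB
197.355 THB × 0.24299 = 47.95529145 DKK
47.95529145 DKK × 0.19142 = 9.179601889359 SGD
9.179601889359 SGD × 6.0158 = 55.2226490460058722 NOK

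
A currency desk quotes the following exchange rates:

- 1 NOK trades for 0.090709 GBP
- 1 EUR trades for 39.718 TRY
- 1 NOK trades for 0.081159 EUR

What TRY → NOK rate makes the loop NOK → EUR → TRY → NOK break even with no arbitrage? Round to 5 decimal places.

Known legs of the cycle: 0.081159 × 39.718 = 3.223473162
For no arbitrage the full-cycle product must be 1, so the missing rate is 1 / 3.223473162 ≈ 0.3102244.

0.31022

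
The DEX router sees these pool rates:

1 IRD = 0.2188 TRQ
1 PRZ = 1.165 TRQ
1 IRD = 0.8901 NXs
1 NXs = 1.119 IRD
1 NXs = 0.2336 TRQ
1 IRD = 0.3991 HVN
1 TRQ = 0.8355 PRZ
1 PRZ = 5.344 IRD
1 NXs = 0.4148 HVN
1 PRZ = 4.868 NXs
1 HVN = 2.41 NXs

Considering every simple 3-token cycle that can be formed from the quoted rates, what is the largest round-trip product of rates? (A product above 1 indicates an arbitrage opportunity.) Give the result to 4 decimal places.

IRD→HVN→NXs→IRD: 0.3991 × 2.41 × 1.119 = 1.07629
TRQ→PRZ→IRD→TRQ: 0.8355 × 5.344 × 0.2188 = 0.97692
TRQ→PRZ→NXs→TRQ: 0.8355 × 4.868 × 0.2336 = 0.95010
Maximum is IRD→HVN→NXs→IRD at 1.0763; arbitrage exists.

1.0763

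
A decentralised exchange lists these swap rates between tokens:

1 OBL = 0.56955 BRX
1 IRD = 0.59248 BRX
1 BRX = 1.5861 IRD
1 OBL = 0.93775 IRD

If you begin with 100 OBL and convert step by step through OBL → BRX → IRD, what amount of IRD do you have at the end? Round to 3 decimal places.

100 OBL × 0.56955 = 56.955 BRX
56.955 BRX × 1.5861 = 90.3363255 IRD

90.336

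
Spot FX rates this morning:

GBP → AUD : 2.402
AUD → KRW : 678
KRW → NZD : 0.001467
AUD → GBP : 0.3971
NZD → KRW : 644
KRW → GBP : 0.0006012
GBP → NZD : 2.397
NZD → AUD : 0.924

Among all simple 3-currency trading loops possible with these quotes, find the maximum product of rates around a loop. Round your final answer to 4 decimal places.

GBP→AUD→KRW→GBP: 2.402 × 678 × 0.0006012 = 0.97909
GBP→NZD→KRW→GBP: 2.397 × 644 × 0.0006012 = 0.92805
AUD→KRW→NZD→AUD: 678 × 0.001467 × 0.924 = 0.91903
GBP→NZD→AUD→GBP: 2.397 × 0.924 × 0.3971 = 0.87951
Maximum is GBP→AUD→KRW→GBP at 0.9791; no arbitrage — every cycle loses value.

0.9791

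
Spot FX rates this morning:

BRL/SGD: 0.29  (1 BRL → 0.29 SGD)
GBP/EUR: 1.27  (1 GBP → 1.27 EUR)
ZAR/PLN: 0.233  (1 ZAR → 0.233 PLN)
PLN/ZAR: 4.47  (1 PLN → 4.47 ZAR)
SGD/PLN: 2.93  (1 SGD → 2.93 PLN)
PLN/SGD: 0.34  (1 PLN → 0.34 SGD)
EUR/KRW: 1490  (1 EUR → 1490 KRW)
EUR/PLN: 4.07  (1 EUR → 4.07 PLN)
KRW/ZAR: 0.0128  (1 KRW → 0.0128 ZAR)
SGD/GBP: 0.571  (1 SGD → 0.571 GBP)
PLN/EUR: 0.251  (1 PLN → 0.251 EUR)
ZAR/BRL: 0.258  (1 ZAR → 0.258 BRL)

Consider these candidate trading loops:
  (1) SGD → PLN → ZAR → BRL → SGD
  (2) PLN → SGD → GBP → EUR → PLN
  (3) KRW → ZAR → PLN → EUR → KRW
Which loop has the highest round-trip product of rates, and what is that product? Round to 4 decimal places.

(1) 2.93 × 4.47 × 0.258 × 0.29 = 0.97993
(2) 0.34 × 0.571 × 1.27 × 4.07 = 1.00349
(3) 0.0128 × 0.233 × 0.251 × 1490 = 1.11539
Highest is cycle (3) at 1.1154 (>1, arbitrage).

1.1154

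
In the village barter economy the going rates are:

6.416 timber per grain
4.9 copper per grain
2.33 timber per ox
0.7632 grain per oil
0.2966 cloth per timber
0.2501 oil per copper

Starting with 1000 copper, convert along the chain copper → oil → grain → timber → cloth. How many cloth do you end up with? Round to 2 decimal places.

363.23

1000 copper × 0.2501 = 250.1 oil
250.1 oil × 0.7632 = 190.87632 grain
190.87632 grain × 6.416 = 1224.66246912 timber
1224.66246912 timber × 0.2966 = 363.234888340992 cloth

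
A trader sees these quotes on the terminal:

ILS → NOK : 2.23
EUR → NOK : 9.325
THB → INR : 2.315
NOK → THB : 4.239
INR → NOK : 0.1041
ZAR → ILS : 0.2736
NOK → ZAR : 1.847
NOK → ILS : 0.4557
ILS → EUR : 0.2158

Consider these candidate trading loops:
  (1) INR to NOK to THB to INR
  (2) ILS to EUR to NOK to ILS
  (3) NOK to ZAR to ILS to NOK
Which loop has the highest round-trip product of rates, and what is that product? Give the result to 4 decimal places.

1.1269

(1) 0.1041 × 4.239 × 2.315 = 1.02156
(2) 0.2158 × 9.325 × 0.4557 = 0.91702
(3) 1.847 × 0.2736 × 2.23 = 1.12691
Highest is cycle (3) at 1.1269 (>1, arbitrage).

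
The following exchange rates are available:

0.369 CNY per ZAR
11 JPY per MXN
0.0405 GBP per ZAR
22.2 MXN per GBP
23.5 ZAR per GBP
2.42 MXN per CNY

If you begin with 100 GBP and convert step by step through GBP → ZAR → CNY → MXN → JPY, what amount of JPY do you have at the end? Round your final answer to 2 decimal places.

100 GBP × 23.5 = 2350 ZAR
2350 ZAR × 0.369 = 867.15 CNY
867.15 CNY × 2.42 = 2098.503 MXN
2098.503 MXN × 11 = 23083.533 JPY

23083.53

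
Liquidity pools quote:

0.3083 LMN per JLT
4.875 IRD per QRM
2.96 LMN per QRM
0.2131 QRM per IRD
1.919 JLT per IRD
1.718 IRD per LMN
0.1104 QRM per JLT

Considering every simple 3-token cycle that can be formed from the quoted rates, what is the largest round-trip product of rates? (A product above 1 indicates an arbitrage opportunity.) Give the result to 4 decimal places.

QRM→LMN→IRD→QRM: 2.96 × 1.718 × 0.2131 = 1.08367
QRM→IRD→JLT→QRM: 4.875 × 1.919 × 0.1104 = 1.03281
LMN→IRD→JLT→LMN: 1.718 × 1.919 × 0.3083 = 1.01642
Maximum is QRM→LMN→IRD→QRM at 1.0837; arbitrage exists.

1.0837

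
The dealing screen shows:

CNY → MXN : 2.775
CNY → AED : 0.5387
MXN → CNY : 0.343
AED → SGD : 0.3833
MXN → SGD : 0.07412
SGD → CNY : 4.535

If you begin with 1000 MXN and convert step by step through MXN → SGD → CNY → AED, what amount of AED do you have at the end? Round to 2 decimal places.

1000 MXN × 0.07412 = 74.12 SGD
74.12 SGD × 4.535 = 336.1342 CNY
336.1342 CNY × 0.5387 = 181.07549354 AED

181.08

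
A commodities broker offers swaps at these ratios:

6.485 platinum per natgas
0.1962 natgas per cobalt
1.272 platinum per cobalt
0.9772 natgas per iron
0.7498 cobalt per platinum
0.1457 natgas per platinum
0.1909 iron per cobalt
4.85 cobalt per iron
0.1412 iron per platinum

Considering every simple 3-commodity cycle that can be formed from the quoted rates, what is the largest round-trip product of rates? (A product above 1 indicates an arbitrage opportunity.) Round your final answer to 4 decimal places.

platinum→cobalt→natgas→platinum: 0.7498 × 0.1962 × 6.485 = 0.95401
iron→natgas→platinum→iron: 0.9772 × 6.485 × 0.1412 = 0.89480
iron→cobalt→platinum→iron: 4.85 × 1.272 × 0.1412 = 0.87109
Maximum is platinum→cobalt→natgas→platinum at 0.9540; no arbitrage — every cycle loses value.

0.9540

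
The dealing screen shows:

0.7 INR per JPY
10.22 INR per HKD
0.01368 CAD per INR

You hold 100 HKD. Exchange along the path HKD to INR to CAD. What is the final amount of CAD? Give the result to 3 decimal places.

13.981

100 HKD × 10.22 = 1022 INR
1022 INR × 0.01368 = 13.98096 CAD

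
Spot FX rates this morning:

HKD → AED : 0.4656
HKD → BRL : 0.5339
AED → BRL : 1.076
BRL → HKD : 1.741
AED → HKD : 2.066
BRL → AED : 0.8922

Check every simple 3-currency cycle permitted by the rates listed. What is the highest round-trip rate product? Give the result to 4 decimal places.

0.9841

BRL→AED→HKD→BRL: 0.8922 × 2.066 × 0.5339 = 0.98413
BRL→HKD→AED→BRL: 1.741 × 0.4656 × 1.076 = 0.87222
Maximum is BRL→AED→HKD→BRL at 0.9841; no arbitrage — every cycle loses value.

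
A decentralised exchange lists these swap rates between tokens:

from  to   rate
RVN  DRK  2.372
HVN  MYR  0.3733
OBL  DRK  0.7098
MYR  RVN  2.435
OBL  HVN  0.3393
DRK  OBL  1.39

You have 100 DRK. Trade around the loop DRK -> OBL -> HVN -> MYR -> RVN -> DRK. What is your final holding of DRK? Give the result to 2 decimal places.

100 DRK × 1.39 = 139 OBL
139 OBL × 0.3393 = 47.1627 HVN
47.1627 HVN × 0.3733 = 17.60583591 MYR
17.60583591 MYR × 2.435 = 42.87021044085 RVN
42.87021044085 RVN × 2.372 = 101.6881391656962 DRK

101.69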